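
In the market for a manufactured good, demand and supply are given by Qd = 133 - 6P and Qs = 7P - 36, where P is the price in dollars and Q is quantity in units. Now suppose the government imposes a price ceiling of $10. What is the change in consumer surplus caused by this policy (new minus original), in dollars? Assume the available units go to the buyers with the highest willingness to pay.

Equilibrium: 133 - 6P = 7P - 36, so 169 = 13P and P* = 13, Q* = 55.
Since 10 < 13, the ceiling is binding.
At P = 10: Qd = 133 - 6·10 = 73 and Qs = 7·10 - 36 = 34.
Consumer surplus without the control is ½ · (133/6 - 13) · 55 = 3025/12.
With the ceiling, 34 units are sold at 10 (assume they go to the highest-value buyers). The demand price at Q = 34 is 16.5, so CS = ½ · [(133/6 - 10) + (16.5 - 10)] · 34 = 952/3.
Change in consumer surplus = 952/3 - 3025/12 = 65.25.

65.25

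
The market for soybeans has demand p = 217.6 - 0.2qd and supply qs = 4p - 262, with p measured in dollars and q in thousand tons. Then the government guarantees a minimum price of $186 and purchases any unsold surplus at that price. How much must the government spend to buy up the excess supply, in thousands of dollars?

60264

Rearranging demand gives qd = 1088 - 5p. In a free market, 1088 - 5p = 4p - 262 gives the equilibrium p* = 150, q* = 338.
The floor of 186 is above the equilibrium price 150, so it binds.
At p = 186: qd = 1088 - 5·186 = 158 and qs = 4·186 - 262 = 482.
Surplus = qs - qd = 324.
Government expenditure = surplus × support price = 324 × 186 = 60264.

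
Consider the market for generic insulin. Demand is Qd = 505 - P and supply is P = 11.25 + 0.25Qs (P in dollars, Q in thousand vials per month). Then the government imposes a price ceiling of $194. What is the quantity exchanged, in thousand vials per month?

Rearranging supply gives Qs = 4P - 45. Equilibrium: 505 - P = 4P - 45, so 550 = 5P and P* = 110, Q* = 395.
Since 194 is above P* = 110, the ceiling does not bind and the free-market outcome prevails.

395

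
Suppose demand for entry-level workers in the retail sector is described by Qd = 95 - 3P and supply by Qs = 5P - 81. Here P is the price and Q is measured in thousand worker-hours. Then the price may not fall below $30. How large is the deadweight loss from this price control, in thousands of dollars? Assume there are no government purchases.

153.6

Without the control the market clears where 95 - 3P = 5P - 81, i.e. P* = 22 and Q* = 29.
Because the floor (30) lies above the market-clearing price, it is binding.
At P = 30: Qd = 95 - 3·30 = 5 and Qs = 5·30 - 81 = 69.
Quantity traded falls to 5. At Q = 5 the demand price is (95 - 5)/3 = 30 and the supply price is (81 + 5)/5 = 17.2.
Deadweight loss = ½ · (30 - 17.2) · (29 - 5) = ½ · 12.8 · 24 = 153.6.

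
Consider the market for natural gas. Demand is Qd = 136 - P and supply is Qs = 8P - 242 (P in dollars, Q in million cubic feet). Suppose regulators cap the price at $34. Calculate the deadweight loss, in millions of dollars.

2304

Without the control the market clears where 136 - P = 8P - 242, i.e. P* = 42 and Q* = 94.
Since 34 < 42, the ceiling is binding.
At P = 34: Qd = 136 - 34 = 102 and Qs = 8·34 - 242 = 30.
Quantity traded falls to 30. At Q = 30 the demand price is 136 - 30 = 106 and the supply price is (242 + 30)/8 = 34.
Deadweight loss = ½ · (106 - 34) · (94 - 30) = ½ · 72 · 64 = 2304.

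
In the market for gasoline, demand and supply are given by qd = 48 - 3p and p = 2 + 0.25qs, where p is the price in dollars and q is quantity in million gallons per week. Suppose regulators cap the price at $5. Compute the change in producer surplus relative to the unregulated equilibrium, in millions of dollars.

-54

Rearranging supply gives qs = 4p - 8. In a free market, 48 - 3p = 4p - 8 gives the equilibrium p* = 8, q* = 24.
Since 5 < 8, the ceiling is binding.
At p = 5: qd = 48 - 3·5 = 33 and qs = 4·5 - 8 = 12.
Producer surplus without the control is ½ · (8 - 2) · 24 = 72.
With the ceiling, producers sell 12 units at 5, so PS = ½ · (5 - 2) · 12 = 18.
Change in producer surplus = 18 - 72 = -54.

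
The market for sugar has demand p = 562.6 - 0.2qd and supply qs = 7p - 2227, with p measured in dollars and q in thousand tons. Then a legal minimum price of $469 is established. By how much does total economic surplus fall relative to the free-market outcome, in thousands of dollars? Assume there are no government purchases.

10290

Rearranging demand gives qd = 2813 - 5p. Setting quantity demanded equal to quantity supplied, 2813 - 5p = 7p - 2227, gives p* = 420 and q* = 713.
The floor of 469 is above the equilibrium price 420, so it binds.
At p = 469: qd = 2813 - 5·469 = 468 and qs = 7·469 - 2227 = 1056.
Quantity traded falls to 468. At q = 468 the demand price is (2813 - 468)/5 = 469 and the supply price is (2227 + 468)/7 = 385.
Deadweight loss = ½ · (469 - 385) · (713 - 468) = ½ · 84 · 245 = 10290.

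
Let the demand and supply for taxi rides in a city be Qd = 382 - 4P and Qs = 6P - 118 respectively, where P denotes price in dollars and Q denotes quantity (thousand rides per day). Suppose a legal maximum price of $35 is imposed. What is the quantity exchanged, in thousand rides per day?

92

Setting quantity demanded equal to quantity supplied, 382 - 4P = 6P - 118, gives P* = 50 and Q* = 182.
Since 35 < 50, the ceiling is binding.
At P = 35: Qd = 382 - 4·35 = 242 and Qs = 6·35 - 118 = 92.
The quantity actually transacted is the short side, supply: 92.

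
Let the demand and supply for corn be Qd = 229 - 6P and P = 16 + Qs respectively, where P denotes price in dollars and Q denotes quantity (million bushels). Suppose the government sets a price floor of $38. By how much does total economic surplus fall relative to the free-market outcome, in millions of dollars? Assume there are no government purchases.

189

Rearranging supply gives Qs = P - 16. Setting quantity demanded equal to quantity supplied, 229 - 6P = P - 16, gives P* = 35 and Q* = 19.
The floor of 38 is above the equilibrium price 35, so it binds.
At P = 38: Qd = 229 - 6·38 = 1 and Qs = 38 - 16 = 22.
Quantity traded falls to 1. At Q = 1 the demand price is (229 - 1)/6 = 38 and the supply price is 16 + 1 = 17.
Deadweight loss = ½ · (38 - 17) · (19 - 1) = ½ · 21 · 18 = 189.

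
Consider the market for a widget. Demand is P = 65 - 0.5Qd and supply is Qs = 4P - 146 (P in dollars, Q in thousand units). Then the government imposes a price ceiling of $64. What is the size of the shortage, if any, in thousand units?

Rearranging demand gives Qd = 130 - 2P. Setting quantity demanded equal to quantity supplied, 130 - 2P = 4P - 146, gives P* = 46 and Q* = 38.
The ceiling of 64 is above the equilibrium price 46, so it is not binding; the market clears at P* = 46, Q* = 38.
Since the control does not bind, there is no shortage.

0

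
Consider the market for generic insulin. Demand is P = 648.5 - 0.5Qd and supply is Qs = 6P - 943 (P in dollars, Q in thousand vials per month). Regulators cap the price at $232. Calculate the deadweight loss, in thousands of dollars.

27648

Rearranging demand gives Qd = 1297 - 2P. Without the control the market clears where 1297 - 2P = 6P - 943, i.e. P* = 280 and Q* = 737.
Because the ceiling (232) lies below the market-clearing price, it is binding.
At P = 232: Qd = 1297 - 2·232 = 833 and Qs = 6·232 - 943 = 449.
Quantity traded falls to 449. At Q = 449 the demand price is (1297 - 449)/2 = 424 and the supply price is (943 + 449)/6 = 232.
Deadweight loss = ½ · (424 - 232) · (737 - 449) = ½ · 192 · 288 = 27648.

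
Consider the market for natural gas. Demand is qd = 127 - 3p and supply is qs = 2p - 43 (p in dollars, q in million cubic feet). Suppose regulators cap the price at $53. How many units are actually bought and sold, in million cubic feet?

25

Without the control the market clears where 127 - 3p = 2p - 43, i.e. p* = 34 and q* = 25.
The ceiling of 53 is above the equilibrium price 34, so it is not binding; the market clears at p* = 34, q* = 25.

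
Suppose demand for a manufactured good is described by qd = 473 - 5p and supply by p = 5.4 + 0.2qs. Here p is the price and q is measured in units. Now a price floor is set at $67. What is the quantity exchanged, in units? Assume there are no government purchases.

Rearranging supply gives qs = 5p - 27. In a free market, 473 - 5p = 5p - 27 gives the equilibrium p* = 50, q* = 223.
Since 67 > 50, the floor is binding.
At p = 67: qd = 473 - 5·67 = 138 and qs = 5·67 - 27 = 308.
The quantity actually transacted is the short side, demand: 138.

138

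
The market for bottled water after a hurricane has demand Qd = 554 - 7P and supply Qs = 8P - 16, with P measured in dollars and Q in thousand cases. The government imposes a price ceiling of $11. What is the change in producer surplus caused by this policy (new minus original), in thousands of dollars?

-4860

In a free market, 554 - 7P = 8P - 16 gives the equilibrium P* = 38, Q* = 288.
The ceiling of 11 is below the equilibrium price 38, so it binds.
At P = 11: Qd = 554 - 7·11 = 477 and Qs = 8·11 - 16 = 72.
Producer surplus without the control is ½ · (38 - 2) · 288 = 5184.
With the ceiling, producers sell 72 units at 11, so PS = ½ · (11 - 2) · 72 = 324.
Change in producer surplus = 324 - 5184 = -4860.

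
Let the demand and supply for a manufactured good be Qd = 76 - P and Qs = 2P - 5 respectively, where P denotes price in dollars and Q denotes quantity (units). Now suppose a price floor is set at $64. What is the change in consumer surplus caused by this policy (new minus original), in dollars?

Equilibrium: 76 - P = 2P - 5, so 81 = 3P and P* = 27, Q* = 49.
Since 64 > 27, the floor is binding.
At P = 64: Qd = 76 - 64 = 12 and Qs = 2·64 - 5 = 123.
Consumer surplus without the control is ½ · (76 - 27) · 49 = 1200.5.
With the floor, consumers buy 12 units at 64, so CS = ½ · (76 - 64) · 12 = 72.
Change in consumer surplus = 72 - 1200.5 = -1128.5.

-1128.5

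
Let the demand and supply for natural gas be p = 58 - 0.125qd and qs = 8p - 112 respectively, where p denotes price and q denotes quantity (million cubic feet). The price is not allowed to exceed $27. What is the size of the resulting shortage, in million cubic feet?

144

Rearranging demand gives qd = 464 - 8p. In a free market, 464 - 8p = 8p - 112 gives the equilibrium p* = 36, q* = 176.
The ceiling of 27 is below the equilibrium price 36, so it binds.
At p = 27: qd = 464 - 8·27 = 248 and qs = 8·27 - 112 = 104.
Shortage = qd - qs = 248 - 104 = 144.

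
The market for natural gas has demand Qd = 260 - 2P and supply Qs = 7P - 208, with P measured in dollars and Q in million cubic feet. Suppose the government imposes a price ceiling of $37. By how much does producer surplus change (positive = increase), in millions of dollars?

-1552.5

In a free market, 260 - 2P = 7P - 208 gives the equilibrium P* = 52, Q* = 156.
Since 37 < 52, the ceiling is binding.
At P = 37: Qd = 260 - 2·37 = 186 and Qs = 7·37 - 208 = 51.
Producer surplus without the control is ½ · (52 - 208/7) · 156 = 12168/7.
With the ceiling, producers sell 51 units at 37, so PS = ½ · (37 - 208/7) · 51 = 2601/14.
Change in producer surplus = 2601/14 - 12168/7 = -1552.5.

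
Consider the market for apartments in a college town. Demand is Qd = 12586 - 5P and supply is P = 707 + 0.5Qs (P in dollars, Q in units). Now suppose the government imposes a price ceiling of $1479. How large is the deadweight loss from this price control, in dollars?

380017.4

Rearranging supply gives Qs = 2P - 1414. Equilibrium: 12586 - 5P = 2P - 1414, so 14000 = 7P and P* = 2000, Q* = 2586.
The ceiling of 1479 is below the equilibrium price 2000, so it binds.
At P = 1479: Qd = 12586 - 5·1479 = 5191 and Qs = 2·1479 - 1414 = 1544.
Quantity traded falls to 1544. At Q = 1544 the demand price is (12586 - 1544)/5 = 2208.4 and the supply price is (1414 + 1544)/2 = 1479.
Deadweight loss = ½ · (2208.4 - 1479) · (2586 - 1544) = ½ · 729.4 · 1042 = 380017.4.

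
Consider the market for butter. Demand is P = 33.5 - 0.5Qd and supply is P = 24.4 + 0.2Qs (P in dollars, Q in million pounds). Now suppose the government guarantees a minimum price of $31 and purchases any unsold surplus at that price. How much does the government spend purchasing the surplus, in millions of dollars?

868

Rearranging demand gives Qd = 67 - 2P; rearranging supply gives Qs = 5P - 122. Without the control the market clears where 67 - 2P = 5P - 122, i.e. P* = 27 and Q* = 13.
The floor of 31 is above the equilibrium price 27, so it binds.
At P = 31: Qd = 67 - 2·31 = 5 and Qs = 5·31 - 122 = 33.
Surplus = Qs - Qd = 28.
Government expenditure = surplus × support price = 28 × 31 = 868.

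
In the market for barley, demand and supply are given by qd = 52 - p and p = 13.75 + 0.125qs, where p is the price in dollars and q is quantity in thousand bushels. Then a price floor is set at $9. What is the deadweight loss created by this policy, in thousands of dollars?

Rearranging supply gives qs = 8p - 110. Equilibrium: 52 - p = 8p - 110, so 162 = 9p and p* = 18, q* = 34.
The floor of 9 is below the equilibrium price 18, so it is not binding; the market clears at p* = 18, q* = 34.
Since the control does not bind, no trades are prevented and deadweight loss is zero.

0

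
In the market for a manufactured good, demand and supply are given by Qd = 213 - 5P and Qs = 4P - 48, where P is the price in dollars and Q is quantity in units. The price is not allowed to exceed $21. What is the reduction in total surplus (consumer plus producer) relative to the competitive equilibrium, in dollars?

Setting quantity demanded equal to quantity supplied, 213 - 5P = 4P - 48, gives P* = 29 and Q* = 68.
Because the ceiling (21) lies below the market-clearing price, it is binding.
At P = 21: Qd = 213 - 5·21 = 108 and Qs = 4·21 - 48 = 36.
Quantity traded falls to 36. At Q = 36 the demand price is (213 - 36)/5 = 35.4 and the supply price is (48 + 36)/4 = 21.
Deadweight loss = ½ · (35.4 - 21) · (68 - 36) = ½ · 14.4 · 32 = 230.4.

230.4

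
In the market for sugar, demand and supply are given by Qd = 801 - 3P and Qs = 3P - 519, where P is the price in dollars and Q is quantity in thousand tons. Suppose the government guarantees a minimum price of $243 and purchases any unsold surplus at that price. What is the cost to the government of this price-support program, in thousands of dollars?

33534

Equilibrium: 801 - 3P = 3P - 519, so 1320 = 6P and P* = 220, Q* = 141.
The floor of 243 is above the equilibrium price 220, so it binds.
At P = 243: Qd = 801 - 3·243 = 72 and Qs = 3·243 - 519 = 210.
Surplus = Qs - Qd = 138.
Government expenditure = surplus × support price = 138 × 243 = 33534.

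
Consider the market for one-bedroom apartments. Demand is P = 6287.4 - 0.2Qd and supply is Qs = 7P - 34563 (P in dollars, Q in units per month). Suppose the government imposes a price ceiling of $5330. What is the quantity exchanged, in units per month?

Rearranging demand gives Qd = 31437 - 5P. Equilibrium: 31437 - 5P = 7P - 34563, so 66000 = 12P and P* = 5500, Q* = 3937.
The ceiling of 5330 is below the equilibrium price 5500, so it binds.
At P = 5330: Qd = 31437 - 5·5330 = 4787 and Qs = 7·5330 - 34563 = 2747.
The quantity actually transacted is the short side, supply: 2747.

2747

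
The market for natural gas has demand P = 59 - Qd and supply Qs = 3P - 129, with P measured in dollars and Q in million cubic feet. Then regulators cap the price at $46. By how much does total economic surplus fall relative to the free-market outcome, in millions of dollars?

Rearranging demand gives Qd = 59 - P. Setting quantity demanded equal to quantity supplied, 59 - P = 3P - 129, gives P* = 47 and Q* = 12.
The ceiling of 46 is below the equilibrium price 47, so it binds.
At P = 46: Qd = 59 - 46 = 13 and Qs = 3·46 - 129 = 9.
Quantity traded falls to 9. At Q = 9 the demand price is 59 - 9 = 50 and the supply price is (129 + 9)/3 = 46.
Deadweight loss = ½ · (50 - 46) · (12 - 9) = ½ · 4 · 3 = 6.

6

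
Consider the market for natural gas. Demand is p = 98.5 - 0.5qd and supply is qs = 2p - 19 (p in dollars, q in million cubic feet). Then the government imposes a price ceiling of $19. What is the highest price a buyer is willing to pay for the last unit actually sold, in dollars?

89

Rearranging demand gives qd = 197 - 2p. In a free market, 197 - 2p = 2p - 19 gives the equilibrium p* = 54, q* = 89.
Because the ceiling (19) lies below the market-clearing price, it is binding.
At p = 19: qd = 197 - 2·19 = 159 and qs = 2·19 - 19 = 19.
Only 19 units reach the market. On the demand curve, the marginal buyer's willingness to pay at q = 19 is (197 - 19)/2 = 89.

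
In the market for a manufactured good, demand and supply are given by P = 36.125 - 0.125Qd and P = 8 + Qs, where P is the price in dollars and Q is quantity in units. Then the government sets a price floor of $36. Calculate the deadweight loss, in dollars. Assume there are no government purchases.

324

Rearranging demand gives Qd = 289 - 8P; rearranging supply gives Qs = P - 8. Setting quantity demanded equal to quantity supplied, 289 - 8P = P - 8, gives P* = 33 and Q* = 25.
The floor of 36 is above the equilibrium price 33, so it binds.
At P = 36: Qd = 289 - 8·36 = 1 and Qs = 36 - 8 = 28.
Quantity traded falls to 1. At Q = 1 the demand price is (289 - 1)/8 = 36 and the supply price is 8 + 1 = 9.
Deadweight loss = ½ · (36 - 9) · (25 - 1) = ½ · 27 · 24 = 324.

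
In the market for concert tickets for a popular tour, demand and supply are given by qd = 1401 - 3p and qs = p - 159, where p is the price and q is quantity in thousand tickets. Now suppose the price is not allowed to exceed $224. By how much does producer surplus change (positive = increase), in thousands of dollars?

-24568

Setting quantity demanded equal to quantity supplied, 1401 - 3p = p - 159, gives p* = 390 and q* = 231.
Since 224 < 390, the ceiling is binding.
At p = 224: qd = 1401 - 3·224 = 729 and qs = 224 - 159 = 65.
Producer surplus without the control is ½ · (390 - 159) · 231 = 26680.5.
With the ceiling, producers sell 65 units at 224, so PS = ½ · (224 - 159) · 65 = 2112.5.
Change in producer surplus = 2112.5 - 26680.5 = -24568.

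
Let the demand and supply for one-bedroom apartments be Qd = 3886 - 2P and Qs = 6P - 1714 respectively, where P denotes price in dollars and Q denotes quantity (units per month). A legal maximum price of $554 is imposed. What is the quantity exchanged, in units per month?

1610

In a free market, 3886 - 2P = 6P - 1714 gives the equilibrium P* = 700, Q* = 2486.
Because the ceiling (554) lies below the market-clearing price, it is binding.
At P = 554: Qd = 3886 - 2·554 = 2778 and Qs = 6·554 - 1714 = 1610.
The quantity actually transacted is the short side, supply: 1610.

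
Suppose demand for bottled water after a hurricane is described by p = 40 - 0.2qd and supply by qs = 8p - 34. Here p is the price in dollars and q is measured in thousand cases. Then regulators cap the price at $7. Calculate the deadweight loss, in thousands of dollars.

Rearranging demand gives qd = 200 - 5p. Equilibrium: 200 - 5p = 8p - 34, so 234 = 13p and p* = 18, q* = 110.
Since 7 < 18, the ceiling is binding.
At p = 7: qd = 200 - 5·7 = 165 and qs = 8·7 - 34 = 22.
Quantity traded falls to 22. At q = 22 the demand price is (200 - 22)/5 = 35.6 and the supply price is (34 + 22)/8 = 7.
Deadweight loss = ½ · (35.6 - 7) · (110 - 22) = ½ · 28.6 · 88 = 1258.4.

1258.4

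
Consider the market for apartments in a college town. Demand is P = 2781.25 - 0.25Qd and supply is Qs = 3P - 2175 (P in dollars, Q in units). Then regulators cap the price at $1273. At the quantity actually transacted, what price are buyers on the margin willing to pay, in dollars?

2370.25

Rearranging demand gives Qd = 11125 - 4P. Without the control the market clears where 11125 - 4P = 3P - 2175, i.e. P* = 1900 and Q* = 3525.
The ceiling of 1273 is below the equilibrium price 1900, so it binds.
At P = 1273: Qd = 11125 - 4·1273 = 6033 and Qs = 3·1273 - 2175 = 1644.
Only 1644 units reach the market. On the demand curve, the marginal buyer's willingness to pay at Q = 1644 is (11125 - 1644)/4 = 2370.25.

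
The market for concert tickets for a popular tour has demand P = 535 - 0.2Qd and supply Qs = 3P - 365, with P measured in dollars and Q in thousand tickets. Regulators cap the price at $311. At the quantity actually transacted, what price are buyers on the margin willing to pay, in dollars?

Rearranging demand gives Qd = 2675 - 5P. In a free market, 2675 - 5P = 3P - 365 gives the equilibrium P* = 380, Q* = 775.
Since 311 < 380, the ceiling is binding.
At P = 311: Qd = 2675 - 5·311 = 1120 and Qs = 3·311 - 365 = 568.
Only 568 units reach the market. On the demand curve, the marginal buyer's willingness to pay at Q = 568 is (2675 - 568)/5 = 421.4.

421.4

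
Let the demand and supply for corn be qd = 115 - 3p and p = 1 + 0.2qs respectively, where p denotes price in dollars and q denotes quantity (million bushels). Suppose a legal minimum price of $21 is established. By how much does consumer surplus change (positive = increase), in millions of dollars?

Rearranging supply gives qs = 5p - 5. Equilibrium: 115 - 3p = 5p - 5, so 120 = 8p and p* = 15, q* = 70.
The floor of 21 is above the equilibrium price 15, so it binds.
At p = 21: qd = 115 - 3·21 = 52 and qs = 5·21 - 5 = 100.
Consumer surplus without the control is ½ · (115/3 - 15) · 70 = 2450/3.
With the floor, consumers buy 52 units at 21, so CS = ½ · (115/3 - 21) · 52 = 1352/3.
Change in consumer surplus = 1352/3 - 2450/3 = -366.

-366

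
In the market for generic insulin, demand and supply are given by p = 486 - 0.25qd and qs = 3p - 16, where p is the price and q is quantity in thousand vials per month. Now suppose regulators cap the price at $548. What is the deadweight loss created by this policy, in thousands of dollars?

0

Rearranging demand gives qd = 1944 - 4p. Equilibrium: 1944 - 4p = 3p - 16, so 1960 = 7p and p* = 280, q* = 824.
The ceiling of 548 is above the equilibrium price 280, so it is not binding; the market clears at p* = 280, q* = 824.
Since the control does not bind, no trades are prevented and deadweight loss is zero.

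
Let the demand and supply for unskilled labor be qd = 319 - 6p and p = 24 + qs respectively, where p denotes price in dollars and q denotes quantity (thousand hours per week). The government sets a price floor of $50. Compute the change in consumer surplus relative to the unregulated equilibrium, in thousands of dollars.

Rearranging supply gives qs = p - 24. Equilibrium: 319 - 6p = p - 24, so 343 = 7p and p* = 49, q* = 25.
Since 50 > 49, the floor is binding.
At p = 50: qd = 319 - 6·50 = 19 and qs = 50 - 24 = 26.
Consumer surplus without the control is ½ · (319/6 - 49) · 25 = 625/12.
With the floor, consumers buy 19 units at 50, so CS = ½ · (319/6 - 50) · 19 = 361/12.
Change in consumer surplus = 361/12 - 625/12 = -22.

-22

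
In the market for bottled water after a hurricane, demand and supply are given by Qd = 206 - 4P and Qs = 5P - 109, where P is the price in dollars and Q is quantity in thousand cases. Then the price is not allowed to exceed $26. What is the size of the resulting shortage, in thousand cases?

81

Setting quantity demanded equal to quantity supplied, 206 - 4P = 5P - 109, gives P* = 35 and Q* = 66.
Because the ceiling (26) lies below the market-clearing price, it is binding.
At P = 26: Qd = 206 - 4·26 = 102 and Qs = 5·26 - 109 = 21.
Shortage = Qd - Qs = 102 - 21 = 81.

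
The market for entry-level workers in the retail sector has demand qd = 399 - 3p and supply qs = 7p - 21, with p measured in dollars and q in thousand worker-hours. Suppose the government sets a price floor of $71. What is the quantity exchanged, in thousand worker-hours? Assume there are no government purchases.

In a free market, 399 - 3p = 7p - 21 gives the equilibrium p* = 42, q* = 273.
The floor of 71 is above the equilibrium price 42, so it binds.
At p = 71: qd = 399 - 3·71 = 186 and qs = 7·71 - 21 = 476.
The quantity actually transacted is the short side, demand: 186.

186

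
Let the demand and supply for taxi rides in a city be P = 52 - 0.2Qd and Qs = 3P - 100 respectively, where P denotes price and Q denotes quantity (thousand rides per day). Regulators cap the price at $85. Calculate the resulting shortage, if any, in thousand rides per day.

0

Rearranging demand gives Qd = 260 - 5P. Setting quantity demanded equal to quantity supplied, 260 - 5P = 3P - 100, gives P* = 45 and Q* = 35.
The ceiling of 85 is above the equilibrium price 45, so it is not binding; the market clears at P* = 45, Q* = 35.
Since the control does not bind, there is no shortage.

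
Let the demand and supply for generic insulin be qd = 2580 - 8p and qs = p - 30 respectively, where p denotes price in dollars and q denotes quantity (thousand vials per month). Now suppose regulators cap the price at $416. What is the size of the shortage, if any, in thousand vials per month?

0

Without the control the market clears where 2580 - 8p = p - 30, i.e. p* = 290 and q* = 260.
The ceiling of 416 is above the equilibrium price 290, so it is not binding; the market clears at p* = 290, q* = 260.
Since the control does not bind, there is no shortage.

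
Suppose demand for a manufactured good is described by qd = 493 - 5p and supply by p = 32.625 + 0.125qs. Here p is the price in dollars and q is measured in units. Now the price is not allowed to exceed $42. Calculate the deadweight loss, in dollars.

Rearranging supply gives qs = 8p - 261. Setting quantity demanded equal to quantity supplied, 493 - 5p = 8p - 261, gives p* = 58 and q* = 203.
Because the ceiling (42) lies below the market-clearing price, it is binding.
At p = 42: qd = 493 - 5·42 = 283 and qs = 8·42 - 261 = 75.
Quantity traded falls to 75. At q = 75 the demand price is (493 - 75)/5 = 83.6 and the supply price is (261 + 75)/8 = 42.
Deadweight loss = ½ · (83.6 - 42) · (203 - 75) = ½ · 41.6 · 128 = 2662.4.

2662.4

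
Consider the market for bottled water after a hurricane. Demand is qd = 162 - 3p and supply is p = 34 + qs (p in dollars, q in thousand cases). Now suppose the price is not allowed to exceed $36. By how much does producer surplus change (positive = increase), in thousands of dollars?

-110.5

Rearranging supply gives qs = p - 34. Equilibrium: 162 - 3p = p - 34, so 196 = 4p and p* = 49, q* = 15.
Because the ceiling (36) lies below the market-clearing price, it is binding.
At p = 36: qd = 162 - 3·36 = 54 and qs = 36 - 34 = 2.
Producer surplus without the control is ½ · (49 - 34) · 15 = 112.5.
With the ceiling, producers sell 2 units at 36, so PS = ½ · (36 - 34) · 2 = 2.
Change in producer surplus = 2 - 112.5 = -110.5.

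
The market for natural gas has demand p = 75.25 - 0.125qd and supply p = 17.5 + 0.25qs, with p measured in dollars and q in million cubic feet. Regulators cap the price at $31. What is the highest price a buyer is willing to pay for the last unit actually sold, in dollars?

Rearranging demand gives qd = 602 - 8p; rearranging supply gives qs = 4p - 70. In a free market, 602 - 8p = 4p - 70 gives the equilibrium p* = 56, q* = 154.
The ceiling of 31 is below the equilibrium price 56, so it binds.
At p = 31: qd = 602 - 8·31 = 354 and qs = 4·31 - 70 = 54.
Only 54 units reach the market. On the demand curve, the marginal buyer's willingness to pay at q = 54 is (602 - 54)/8 = 68.5.

68.5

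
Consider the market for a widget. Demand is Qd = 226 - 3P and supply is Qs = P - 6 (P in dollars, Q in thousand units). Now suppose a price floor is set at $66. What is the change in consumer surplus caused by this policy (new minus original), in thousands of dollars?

Without the control the market clears where 226 - 3P = P - 6, i.e. P* = 58 and Q* = 52.
The floor of 66 is above the equilibrium price 58, so it binds.
At P = 66: Qd = 226 - 3·66 = 28 and Qs = 66 - 6 = 60.
Consumer surplus without the control is ½ · (226/3 - 58) · 52 = 1352/3.
With the floor, consumers buy 28 units at 66, so CS = ½ · (226/3 - 66) · 28 = 392/3.
Change in consumer surplus = 392/3 - 1352/3 = -320.

-320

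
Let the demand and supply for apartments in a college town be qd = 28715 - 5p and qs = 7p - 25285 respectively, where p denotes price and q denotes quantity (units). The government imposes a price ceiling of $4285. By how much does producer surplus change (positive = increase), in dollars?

-1174437.5

Setting quantity demanded equal to quantity supplied, 28715 - 5p = 7p - 25285, gives p* = 4500 and q* = 6215.
Since 4285 < 4500, the ceiling is binding.
At p = 4285: qd = 28715 - 5·4285 = 7290 and qs = 7·4285 - 25285 = 4710.
Producer surplus without the control is ½ · (4500 - 25285/7) · 6215 = 38626225/14.
With the ceiling, producers sell 4710 units at 4285, so PS = ½ · (4285 - 25285/7) · 4710 = 11092050/7.
Change in producer surplus = 11092050/7 - 38626225/14 = -1174437.5.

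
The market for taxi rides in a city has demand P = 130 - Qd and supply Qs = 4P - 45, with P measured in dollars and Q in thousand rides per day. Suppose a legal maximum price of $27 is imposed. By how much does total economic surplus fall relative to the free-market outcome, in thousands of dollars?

640

Rearranging demand gives Qd = 130 - P. In a free market, 130 - P = 4P - 45 gives the equilibrium P* = 35, Q* = 95.
The ceiling of 27 is below the equilibrium price 35, so it binds.
At P = 27: Qd = 130 - 27 = 103 and Qs = 4·27 - 45 = 63.
Quantity traded falls to 63. At Q = 63 the demand price is 130 - 63 = 67 and the supply price is (45 + 63)/4 = 27.
Deadweight loss = ½ · (67 - 27) · (95 - 63) = ½ · 40 · 32 = 640.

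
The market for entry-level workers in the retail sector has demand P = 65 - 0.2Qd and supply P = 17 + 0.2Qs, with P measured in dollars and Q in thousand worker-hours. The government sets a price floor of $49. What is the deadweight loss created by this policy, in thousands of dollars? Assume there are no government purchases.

320

Rearranging demand gives Qd = 325 - 5P; rearranging supply gives Qs = 5P - 85. In a free market, 325 - 5P = 5P - 85 gives the equilibrium P* = 41, Q* = 120.
Because the floor (49) lies above the market-clearing price, it is binding.
At P = 49: Qd = 325 - 5·49 = 80 and Qs = 5·49 - 85 = 160.
Quantity traded falls to 80. At Q = 80 the demand price is (325 - 80)/5 = 49 and the supply price is (85 + 80)/5 = 33.
Deadweight loss = ½ · (49 - 33) · (120 - 80) = ½ · 16 · 40 = 320.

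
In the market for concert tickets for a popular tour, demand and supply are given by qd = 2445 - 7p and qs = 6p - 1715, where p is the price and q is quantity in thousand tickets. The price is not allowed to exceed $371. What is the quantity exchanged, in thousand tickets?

Setting quantity demanded equal to quantity supplied, 2445 - 7p = 6p - 1715, gives p* = 320 and q* = 205.
The ceiling of 371 is above the equilibrium price 320, so it is not binding; the market clears at p* = 320, q* = 205.

205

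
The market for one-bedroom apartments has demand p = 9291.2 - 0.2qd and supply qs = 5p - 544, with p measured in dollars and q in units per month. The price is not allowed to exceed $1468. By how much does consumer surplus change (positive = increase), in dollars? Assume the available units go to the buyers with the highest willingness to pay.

Rearranging demand gives qd = 46456 - 5p. Equilibrium: 46456 - 5p = 5p - 544, so 47000 = 10p and p* = 4700, q* = 22956.
The ceiling of 1468 is below the equilibrium price 4700, so it binds.
At p = 1468: qd = 46456 - 5·1468 = 39116 and qs = 5·1468 - 544 = 6796.
Consumer surplus without the control is ½ · (9291.2 - 4700) · 22956 = 52697793.6.
With the ceiling, 6796 units are sold at 1468 (assume they go to the highest-value buyers). The demand price at q = 6796 is 7932, so CS = ½ · [(9291.2 - 1468) + (7932 - 1468)] · 6796 = 48547905.6.
Change in consumer surplus = 48547905.6 - 52697793.6 = -4149888.

-4149888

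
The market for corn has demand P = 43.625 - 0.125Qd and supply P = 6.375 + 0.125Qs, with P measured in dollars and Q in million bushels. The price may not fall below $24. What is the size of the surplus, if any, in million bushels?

0

Rearranging demand gives Qd = 349 - 8P; rearranging supply gives Qs = 8P - 51. Setting quantity demanded equal to quantity supplied, 349 - 8P = 8P - 51, gives P* = 25 and Q* = 149.
The floor of 24 is below the equilibrium price 25, so it is not binding; the market clears at P* = 25, Q* = 149.
Since the control does not bind, there is no surplus.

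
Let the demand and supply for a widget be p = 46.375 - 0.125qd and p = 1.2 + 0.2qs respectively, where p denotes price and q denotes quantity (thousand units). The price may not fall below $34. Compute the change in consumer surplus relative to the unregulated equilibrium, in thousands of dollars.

-595

Rearranging demand gives qd = 371 - 8p; rearranging supply gives qs = 5p - 6. Setting quantity demanded equal to quantity supplied, 371 - 8p = 5p - 6, gives p* = 29 and q* = 139.
Because the floor (34) lies above the market-clearing price, it is binding.
At p = 34: qd = 371 - 8·34 = 99 and qs = 5·34 - 6 = 164.
Consumer surplus without the control is ½ · (46.375 - 29) · 139 = 1207.5625.
With the floor, consumers buy 99 units at 34, so CS = ½ · (46.375 - 34) · 99 = 612.5625.
Change in consumer surplus = 612.5625 - 1207.5625 = -595.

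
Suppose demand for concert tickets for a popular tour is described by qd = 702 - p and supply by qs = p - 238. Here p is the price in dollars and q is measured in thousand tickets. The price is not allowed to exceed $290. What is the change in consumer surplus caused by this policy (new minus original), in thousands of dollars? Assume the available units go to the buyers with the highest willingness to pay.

-6840

Setting quantity demanded equal to quantity supplied, 702 - p = p - 238, gives p* = 470 and q* = 232.
Since 290 < 470, the ceiling is binding.
At p = 290: qd = 702 - 290 = 412 and qs = 290 - 238 = 52.
Consumer surplus without the control is ½ · (702 - 470) · 232 = 26912.
With the ceiling, 52 units are sold at 290 (assume they go to the highest-value buyers). The demand price at q = 52 is 650, so CS = ½ · [(702 - 290) + (650 - 290)] · 52 = 20072.
Change in consumer surplus = 20072 - 26912 = -6840.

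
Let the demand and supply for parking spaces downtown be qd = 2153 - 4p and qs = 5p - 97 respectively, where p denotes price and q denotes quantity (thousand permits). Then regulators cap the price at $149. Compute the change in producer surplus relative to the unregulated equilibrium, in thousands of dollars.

Equilibrium: 2153 - 4p = 5p - 97, so 2250 = 9p and p* = 250, q* = 1153.
The ceiling of 149 is below the equilibrium price 250, so it binds.
At p = 149: qd = 2153 - 4·149 = 1557 and qs = 5·149 - 97 = 648.
Producer surplus without the control is ½ · (250 - 19.4) · 1153 = 132940.9.
With the ceiling, producers sell 648 units at 149, so PS = ½ · (149 - 19.4) · 648 = 41990.4.
Change in producer surplus = 41990.4 - 132940.9 = -90950.5.

-90950.5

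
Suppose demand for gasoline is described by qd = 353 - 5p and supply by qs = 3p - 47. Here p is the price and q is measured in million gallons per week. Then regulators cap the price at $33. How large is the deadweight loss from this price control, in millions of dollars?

Setting quantity demanded equal to quantity supplied, 353 - 5p = 3p - 47, gives p* = 50 and q* = 103.
Since 33 < 50, the ceiling is binding.
At p = 33: qd = 353 - 5·33 = 188 and qs = 3·33 - 47 = 52.
Quantity traded falls to 52. At q = 52 the demand price is (353 - 52)/5 = 60.2 and the supply price is (47 + 52)/3 = 33.
Deadweight loss = ½ · (60.2 - 33) · (103 - 52) = ½ · 27.2 · 51 = 693.6.

693.6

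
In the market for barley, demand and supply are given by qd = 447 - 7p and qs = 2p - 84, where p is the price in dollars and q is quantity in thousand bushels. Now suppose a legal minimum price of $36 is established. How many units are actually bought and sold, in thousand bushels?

34

Without the control the market clears where 447 - 7p = 2p - 84, i.e. p* = 59 and q* = 34.
The floor of 36 is below the equilibrium price 59, so it is not binding; the market clears at p* = 59, q* = 34.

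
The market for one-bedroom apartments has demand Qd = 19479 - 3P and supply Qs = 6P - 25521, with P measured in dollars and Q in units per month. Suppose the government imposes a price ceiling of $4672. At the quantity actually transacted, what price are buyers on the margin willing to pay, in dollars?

Setting quantity demanded equal to quantity supplied, 19479 - 3P = 6P - 25521, gives P* = 5000 and Q* = 4479.
Because the ceiling (4672) lies below the market-clearing price, it is binding.
At P = 4672: Qd = 19479 - 3·4672 = 5463 and Qs = 6·4672 - 25521 = 2511.
Only 2511 units reach the market. On the demand curve, the marginal buyer's willingness to pay at Q = 2511 is (19479 - 2511)/3 = 5656.

5656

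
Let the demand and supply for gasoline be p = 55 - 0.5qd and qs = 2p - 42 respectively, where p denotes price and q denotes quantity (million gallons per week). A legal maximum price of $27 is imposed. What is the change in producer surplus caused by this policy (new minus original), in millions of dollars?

Rearranging demand gives qd = 110 - 2p. Setting quantity demanded equal to quantity supplied, 110 - 2p = 2p - 42, gives p* = 38 and q* = 34.
The ceiling of 27 is below the equilibrium price 38, so it binds.
At p = 27: qd = 110 - 2·27 = 56 and qs = 2·27 - 42 = 12.
Producer surplus without the control is ½ · (38 - 21) · 34 = 289.
With the ceiling, producers sell 12 units at 27, so PS = ½ · (27 - 21) · 12 = 36.
Change in producer surplus = 36 - 289 = -253.

-253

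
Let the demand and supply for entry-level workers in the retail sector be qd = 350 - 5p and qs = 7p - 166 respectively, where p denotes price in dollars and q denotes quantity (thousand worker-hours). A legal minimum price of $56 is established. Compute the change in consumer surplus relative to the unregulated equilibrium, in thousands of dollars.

-1332.5

Without the control the market clears where 350 - 5p = 7p - 166, i.e. p* = 43 and q* = 135.
The floor of 56 is above the equilibrium price 43, so it binds.
At p = 56: qd = 350 - 5·56 = 70 and qs = 7·56 - 166 = 226.
Consumer surplus without the control is ½ · (70 - 43) · 135 = 1822.5.
With the floor, consumers buy 70 units at 56, so CS = ½ · (70 - 56) · 70 = 490.
Change in consumer surplus = 490 - 1822.5 = -1332.5.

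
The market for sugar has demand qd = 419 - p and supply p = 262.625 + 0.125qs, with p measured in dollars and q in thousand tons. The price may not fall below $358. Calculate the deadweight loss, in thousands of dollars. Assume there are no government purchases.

3422.25

Rearranging supply gives qs = 8p - 2101. Setting quantity demanded equal to quantity supplied, 419 - p = 8p - 2101, gives p* = 280 and q* = 139.
The floor of 358 is above the equilibrium price 280, so it binds.
At p = 358: qd = 419 - 358 = 61 and qs = 8·358 - 2101 = 763.
Quantity traded falls to 61. At q = 61 the demand price is 419 - 61 = 358 and the supply price is (2101 + 61)/8 = 270.25.
Deadweight loss = ½ · (358 - 270.25) · (139 - 61) = ½ · 87.75 · 78 = 3422.25.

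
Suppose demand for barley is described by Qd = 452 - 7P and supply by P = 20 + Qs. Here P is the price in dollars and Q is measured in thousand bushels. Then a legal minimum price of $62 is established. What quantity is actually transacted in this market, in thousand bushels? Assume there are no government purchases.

Rearranging supply gives Qs = P - 20. Without the control the market clears where 452 - 7P = P - 20, i.e. P* = 59 and Q* = 39.
The floor of 62 is above the equilibrium price 59, so it binds.
At P = 62: Qd = 452 - 7·62 = 18 and Qs = 62 - 20 = 42.
The quantity actually transacted is the short side, demand: 18.

18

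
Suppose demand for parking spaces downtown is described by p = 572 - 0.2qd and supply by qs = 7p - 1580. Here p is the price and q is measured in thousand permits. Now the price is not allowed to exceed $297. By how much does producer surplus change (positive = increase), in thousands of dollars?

Rearranging demand gives qd = 2860 - 5p. Without the control the market clears where 2860 - 5p = 7p - 1580, i.e. p* = 370 and q* = 1010.
Since 297 < 370, the ceiling is binding.
At p = 297: qd = 2860 - 5·297 = 1375 and qs = 7·297 - 1580 = 499.
Producer surplus without the control is ½ · (370 - 1580/7) · 1010 = 510050/7.
With the ceiling, producers sell 499 units at 297, so PS = ½ · (297 - 1580/7) · 499 = 249001/14.
Change in producer surplus = 249001/14 - 510050/7 = -55078.5.

-55078.5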